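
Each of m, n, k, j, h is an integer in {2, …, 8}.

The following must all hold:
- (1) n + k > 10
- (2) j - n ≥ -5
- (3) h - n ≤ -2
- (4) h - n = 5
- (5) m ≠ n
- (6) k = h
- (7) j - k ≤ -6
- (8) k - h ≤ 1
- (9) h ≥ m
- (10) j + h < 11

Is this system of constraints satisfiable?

Unsatisfiable

Constraints 2, 3, 7, and 8 give j − n ≥ -5, n − h ≥ 2, h − k ≥ -1, k − j ≥ 6.
Adding all 4 inequalities: the left sides telescope to 0, and the right sides sum to (-5) + 2 + (-1) + 6 = 2. So 0 ≥ 2, which is false.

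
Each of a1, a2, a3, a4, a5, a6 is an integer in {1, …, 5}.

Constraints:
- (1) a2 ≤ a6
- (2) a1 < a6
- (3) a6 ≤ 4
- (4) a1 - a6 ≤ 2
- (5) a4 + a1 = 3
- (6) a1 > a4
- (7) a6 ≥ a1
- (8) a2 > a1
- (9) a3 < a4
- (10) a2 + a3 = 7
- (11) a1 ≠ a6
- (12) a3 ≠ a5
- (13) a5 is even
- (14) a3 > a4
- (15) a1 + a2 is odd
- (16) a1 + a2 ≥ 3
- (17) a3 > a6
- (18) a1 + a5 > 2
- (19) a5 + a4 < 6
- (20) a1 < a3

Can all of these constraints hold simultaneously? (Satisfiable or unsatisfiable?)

Unsatisfiable

Constraints 1, 6, 8, 9, and 17 give a1 < a2, a2 ≤ a6, a6 < a3, a3 < a4, a4 < a1. Chaining: a1 < a2 ≤ a6 < a3 < a4 < a1, which forces a1 < a1 — impossible.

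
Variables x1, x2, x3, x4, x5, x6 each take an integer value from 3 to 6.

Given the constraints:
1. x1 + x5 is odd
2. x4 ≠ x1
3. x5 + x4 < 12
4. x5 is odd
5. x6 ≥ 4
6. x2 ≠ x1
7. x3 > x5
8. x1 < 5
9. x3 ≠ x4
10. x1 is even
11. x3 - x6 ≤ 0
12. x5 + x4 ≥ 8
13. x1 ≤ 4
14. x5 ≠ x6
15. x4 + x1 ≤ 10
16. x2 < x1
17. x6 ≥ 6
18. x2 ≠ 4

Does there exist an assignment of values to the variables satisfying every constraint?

The assignment x1 = 4, x2 = 3, x3 = 4, x4 = 6, x5 = 3, x6 = 6 works:
  constraint 3 holds since x5 + x4 = 9.
  constraint 11 holds since x3 - x6 = -2.
  constraint 12 holds since x5 + x4 = 9.
The rest check out directly.

Satisfiable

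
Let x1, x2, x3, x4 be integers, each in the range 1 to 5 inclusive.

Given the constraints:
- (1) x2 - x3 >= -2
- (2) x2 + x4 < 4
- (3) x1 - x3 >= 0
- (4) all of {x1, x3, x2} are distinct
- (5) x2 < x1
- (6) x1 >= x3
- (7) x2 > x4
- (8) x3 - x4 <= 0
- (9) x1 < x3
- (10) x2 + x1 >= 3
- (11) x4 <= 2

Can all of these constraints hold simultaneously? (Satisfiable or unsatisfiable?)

Unsatisfiable

Constraints 5, 7, 8, and 9 give x4 < x2, x2 < x1, x1 < x3, x3 ≤ x4. Chaining: x4 < x2 < x1 < x3 ≤ x4, which forces x4 < x4 — impossible.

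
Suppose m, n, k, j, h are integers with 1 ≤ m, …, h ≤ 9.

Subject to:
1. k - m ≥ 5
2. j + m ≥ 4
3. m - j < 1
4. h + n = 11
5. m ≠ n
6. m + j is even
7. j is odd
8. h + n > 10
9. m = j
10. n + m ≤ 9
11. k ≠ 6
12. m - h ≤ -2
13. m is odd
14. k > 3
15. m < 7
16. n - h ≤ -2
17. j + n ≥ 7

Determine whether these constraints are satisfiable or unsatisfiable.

Satisfiable

One satisfying assignment is m = 3, n = 4, k = 9, j = 3, h = 7.
For the less obvious constraints — constraint 1: k - m = 6; constraint 2: j + m = 6 — and the others hold by inspection.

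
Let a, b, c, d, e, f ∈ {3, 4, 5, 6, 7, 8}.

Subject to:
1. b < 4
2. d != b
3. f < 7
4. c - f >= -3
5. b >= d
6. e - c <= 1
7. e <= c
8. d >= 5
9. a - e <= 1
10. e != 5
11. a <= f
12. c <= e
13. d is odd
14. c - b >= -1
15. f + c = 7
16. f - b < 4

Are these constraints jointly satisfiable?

From constraints 5 and 8: b ≥ d and d ≥ 5, so b ≥ 5. From constraint 1: b ≤ 3. But 3 < 5, so no value of b works.

Unsatisfiable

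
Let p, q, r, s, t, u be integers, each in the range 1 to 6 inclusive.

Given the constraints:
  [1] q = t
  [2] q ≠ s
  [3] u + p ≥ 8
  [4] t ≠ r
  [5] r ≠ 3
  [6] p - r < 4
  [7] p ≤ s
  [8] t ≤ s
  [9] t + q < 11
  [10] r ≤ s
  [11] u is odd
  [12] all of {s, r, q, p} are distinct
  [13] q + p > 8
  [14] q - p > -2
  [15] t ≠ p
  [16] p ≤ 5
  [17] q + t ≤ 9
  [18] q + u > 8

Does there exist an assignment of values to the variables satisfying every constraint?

Try p = 5, q = 4, r = 2, s = 6, t = 4, u = 5.
Check constraint 3: u + p = 10; constraint 6: p - r = 3; constraint 9: t + q = 8. The remaining constraints are straightforward to verify.

Satisfiable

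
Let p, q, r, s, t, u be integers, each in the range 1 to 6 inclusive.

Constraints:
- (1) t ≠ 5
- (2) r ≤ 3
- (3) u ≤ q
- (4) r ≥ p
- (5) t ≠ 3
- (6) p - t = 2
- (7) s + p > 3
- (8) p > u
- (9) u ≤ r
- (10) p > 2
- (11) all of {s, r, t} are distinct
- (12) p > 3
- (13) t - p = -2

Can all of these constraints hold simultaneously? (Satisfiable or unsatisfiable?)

From constraint 12: p ≥ 4. From constraints 2 and 4: p ≤ r and r ≤ 3, so p ≤ 3. But 3 < 4, so no value of p works.

Unsatisfiable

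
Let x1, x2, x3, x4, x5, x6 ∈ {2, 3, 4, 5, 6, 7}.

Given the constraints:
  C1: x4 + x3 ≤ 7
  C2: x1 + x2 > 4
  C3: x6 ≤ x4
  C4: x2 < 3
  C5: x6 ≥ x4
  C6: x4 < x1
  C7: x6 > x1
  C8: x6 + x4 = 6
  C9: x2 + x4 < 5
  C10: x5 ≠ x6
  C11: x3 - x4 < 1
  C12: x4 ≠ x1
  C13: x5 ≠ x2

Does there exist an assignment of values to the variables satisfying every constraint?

Unsatisfiable

Constraints 3, 6, and 7 give x6 ≤ x4, x4 < x1, x1 < x6. Chaining: x6 ≤ x4 < x1 < x6, which forces x6 < x6 — impossible.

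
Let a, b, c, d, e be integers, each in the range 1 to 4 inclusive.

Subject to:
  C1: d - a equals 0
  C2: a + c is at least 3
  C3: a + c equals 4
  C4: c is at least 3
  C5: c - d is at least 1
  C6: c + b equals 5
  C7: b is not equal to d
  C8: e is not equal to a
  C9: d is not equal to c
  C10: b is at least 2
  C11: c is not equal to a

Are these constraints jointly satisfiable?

Satisfiable

One satisfying assignment is a = 1, b = 2, c = 3, d = 1, e = 4.
For the less obvious constraints — constraint 1: d - a = 0; constraint 2: a + c = 4; constraint 3: a + c = 4 — and the others hold by inspection.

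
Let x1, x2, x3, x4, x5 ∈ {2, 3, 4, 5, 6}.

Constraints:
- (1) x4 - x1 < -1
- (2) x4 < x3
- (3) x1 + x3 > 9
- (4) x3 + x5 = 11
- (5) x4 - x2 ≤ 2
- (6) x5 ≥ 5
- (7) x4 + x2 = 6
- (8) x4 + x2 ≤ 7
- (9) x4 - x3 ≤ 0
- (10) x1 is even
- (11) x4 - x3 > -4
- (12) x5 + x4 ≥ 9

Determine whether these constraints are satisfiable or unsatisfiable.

Take x1 = 6, x2 = 2, x3 = 5, x4 = 4, x5 = 6. Then constraint 1: x4 - x1 = -2; constraint 3: x1 + x3 = 11, and every other listed constraint is also met.

Satisfiable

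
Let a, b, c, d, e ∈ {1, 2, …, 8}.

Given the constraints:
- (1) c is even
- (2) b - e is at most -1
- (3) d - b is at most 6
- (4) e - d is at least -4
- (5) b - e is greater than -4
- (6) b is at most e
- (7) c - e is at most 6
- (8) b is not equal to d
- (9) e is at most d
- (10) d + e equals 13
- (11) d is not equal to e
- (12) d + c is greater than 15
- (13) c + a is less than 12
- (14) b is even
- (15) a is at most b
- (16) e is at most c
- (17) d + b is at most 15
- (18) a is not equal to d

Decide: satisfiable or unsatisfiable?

Satisfiable

Try a = 2, b = 4, c = 8, d = 8, e = 5.
Check constraint 2: b - e = -1; constraint 3: d - b = 4. The remaining constraints are straightforward to verify.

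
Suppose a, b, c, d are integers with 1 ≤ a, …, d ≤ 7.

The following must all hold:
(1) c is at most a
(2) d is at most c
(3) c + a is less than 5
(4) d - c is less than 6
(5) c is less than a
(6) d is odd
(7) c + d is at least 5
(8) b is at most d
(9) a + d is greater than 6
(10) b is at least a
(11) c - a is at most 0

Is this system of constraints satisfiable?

Unsatisfiable

Constraints 2, 5, 8, and 10 give b ≤ d, d ≤ c, c < a, a ≤ b. Chaining: b ≤ d ≤ c < a ≤ b, which forces b < b — impossible.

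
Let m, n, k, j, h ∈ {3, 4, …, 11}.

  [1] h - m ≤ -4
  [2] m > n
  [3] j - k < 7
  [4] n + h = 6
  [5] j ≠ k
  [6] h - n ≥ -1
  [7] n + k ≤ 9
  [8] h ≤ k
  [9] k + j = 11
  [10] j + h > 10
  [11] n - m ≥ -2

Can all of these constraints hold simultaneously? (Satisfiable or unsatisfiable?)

Unsatisfiable

Constraints 1, 6, and 11 give m − h ≥ 4, h − n ≥ -1, n − m ≥ -2.
Adding all 3 inequalities: the left sides telescope to 0, and the right sides sum to 4 + (-1) + (-2) = 1. So 0 ≥ 1, which is false.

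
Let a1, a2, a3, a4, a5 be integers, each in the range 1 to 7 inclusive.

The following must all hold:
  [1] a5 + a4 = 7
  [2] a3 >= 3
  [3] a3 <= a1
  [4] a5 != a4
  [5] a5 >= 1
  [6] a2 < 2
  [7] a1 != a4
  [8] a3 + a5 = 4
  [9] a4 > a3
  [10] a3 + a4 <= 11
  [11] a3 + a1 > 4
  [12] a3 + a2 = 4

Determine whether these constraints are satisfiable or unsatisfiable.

Try a1 = 3, a2 = 1, a3 = 3, a4 = 6, a5 = 1.
Check constraint 1: a5 + a4 = 7; constraint 8: a3 + a5 = 4. The remaining constraints are straightforward to verify.

Satisfiable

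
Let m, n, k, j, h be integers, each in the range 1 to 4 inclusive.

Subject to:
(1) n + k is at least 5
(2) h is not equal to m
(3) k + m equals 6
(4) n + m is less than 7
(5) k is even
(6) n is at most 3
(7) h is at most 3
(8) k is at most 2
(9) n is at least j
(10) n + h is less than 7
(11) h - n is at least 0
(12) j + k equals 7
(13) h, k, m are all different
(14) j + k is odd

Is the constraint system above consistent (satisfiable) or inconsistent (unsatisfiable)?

From constraints 6 and 9: j ≤ n ≤ 3. From constraint 8: k ≤ 2. Hence j + k ≤ 5. But constraint 12 requires j + k = 7, and 7 > 5. Contradiction.

Unsatisfiable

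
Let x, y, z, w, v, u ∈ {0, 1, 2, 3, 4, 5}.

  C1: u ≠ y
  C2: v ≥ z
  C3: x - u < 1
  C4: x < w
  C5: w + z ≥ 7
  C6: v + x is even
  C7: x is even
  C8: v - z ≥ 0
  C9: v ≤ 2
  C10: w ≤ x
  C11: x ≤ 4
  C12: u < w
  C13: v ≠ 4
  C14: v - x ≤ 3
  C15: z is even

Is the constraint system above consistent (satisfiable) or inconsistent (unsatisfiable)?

From constraints 10 and 11: w ≤ x ≤ 4. From constraints 2 and 9: z ≤ v ≤ 2. Hence w + z ≤ 6. But constraint 5 requires w + z ≥ 7, and 7 > 6. Contradiction.

Unsatisfiable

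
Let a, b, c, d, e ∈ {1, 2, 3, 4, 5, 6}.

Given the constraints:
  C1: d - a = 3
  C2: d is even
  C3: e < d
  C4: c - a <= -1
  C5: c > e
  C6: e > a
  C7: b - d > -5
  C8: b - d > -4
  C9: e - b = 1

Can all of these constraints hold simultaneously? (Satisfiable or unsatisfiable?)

Unsatisfiable

Constraints 4, 5, and 6 give e < c, c < a, a < e. Chaining: e < c < a < e, which forces e < e — impossible.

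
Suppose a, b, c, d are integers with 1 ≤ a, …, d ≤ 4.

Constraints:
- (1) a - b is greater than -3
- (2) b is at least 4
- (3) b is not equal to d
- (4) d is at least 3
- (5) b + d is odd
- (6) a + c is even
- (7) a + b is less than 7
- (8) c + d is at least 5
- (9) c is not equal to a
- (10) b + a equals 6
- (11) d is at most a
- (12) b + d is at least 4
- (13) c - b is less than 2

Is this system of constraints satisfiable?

Unsatisfiable

From constraint 2: b ≥ 4. From constraints 4 and 11: a ≥ d ≥ 3. Hence b + a ≥ 7. But constraint 10 requires b + a = 6, and 6 < 7. Contradiction.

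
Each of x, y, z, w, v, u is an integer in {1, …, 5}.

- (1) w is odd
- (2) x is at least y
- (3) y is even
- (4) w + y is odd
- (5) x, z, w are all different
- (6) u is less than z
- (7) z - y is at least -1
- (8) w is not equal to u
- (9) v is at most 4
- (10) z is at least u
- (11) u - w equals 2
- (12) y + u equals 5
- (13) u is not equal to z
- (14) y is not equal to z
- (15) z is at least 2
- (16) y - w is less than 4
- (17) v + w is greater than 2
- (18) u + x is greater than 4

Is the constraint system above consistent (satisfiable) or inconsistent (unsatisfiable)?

Setting (x, y, z, w, v, u) = (3, 2, 4, 1, 2, 3) satisfies everything: constraint 7: z - y = 2; constraint 11: u - w = 2, and the others follow.

Satisfiable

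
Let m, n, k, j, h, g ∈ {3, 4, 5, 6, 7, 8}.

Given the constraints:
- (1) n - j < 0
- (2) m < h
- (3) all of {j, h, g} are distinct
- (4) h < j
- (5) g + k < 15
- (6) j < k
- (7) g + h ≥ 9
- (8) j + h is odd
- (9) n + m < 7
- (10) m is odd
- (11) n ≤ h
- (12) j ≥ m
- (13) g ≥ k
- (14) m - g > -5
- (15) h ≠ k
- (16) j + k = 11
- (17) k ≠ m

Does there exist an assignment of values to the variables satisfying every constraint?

Take m = 3, n = 3, k = 6, j = 5, h = 4, g = 7. Then constraint 1: n - j = -2; constraint 5: g + k = 13, and every other listed constraint is also met.

Satisfiable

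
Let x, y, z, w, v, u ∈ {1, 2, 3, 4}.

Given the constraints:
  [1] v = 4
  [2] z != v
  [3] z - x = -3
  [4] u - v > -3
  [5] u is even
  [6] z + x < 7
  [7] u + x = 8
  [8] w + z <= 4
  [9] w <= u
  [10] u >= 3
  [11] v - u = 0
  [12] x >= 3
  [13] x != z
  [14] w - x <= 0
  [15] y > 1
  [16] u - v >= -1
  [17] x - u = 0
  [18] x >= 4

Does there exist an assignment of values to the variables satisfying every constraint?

Satisfiable

Take x = 4, y = 4, z = 1, w = 3, v = 4, u = 4. Then constraint 3: z - x = -3; constraint 4: u - v = 0; constraint 6: z + x = 5, and every other listed constraint is also met.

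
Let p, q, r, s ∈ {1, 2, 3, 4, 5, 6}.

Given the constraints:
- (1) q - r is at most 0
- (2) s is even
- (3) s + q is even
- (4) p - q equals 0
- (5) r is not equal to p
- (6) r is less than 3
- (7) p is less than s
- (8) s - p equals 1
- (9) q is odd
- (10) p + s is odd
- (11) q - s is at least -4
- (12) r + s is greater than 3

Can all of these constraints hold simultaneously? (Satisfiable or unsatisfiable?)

Constraint 2 makes s even and constraint 9 makes q odd, so s + q must be odd. Constraint 3 says s + q is even — contradiction.

Unsatisfiable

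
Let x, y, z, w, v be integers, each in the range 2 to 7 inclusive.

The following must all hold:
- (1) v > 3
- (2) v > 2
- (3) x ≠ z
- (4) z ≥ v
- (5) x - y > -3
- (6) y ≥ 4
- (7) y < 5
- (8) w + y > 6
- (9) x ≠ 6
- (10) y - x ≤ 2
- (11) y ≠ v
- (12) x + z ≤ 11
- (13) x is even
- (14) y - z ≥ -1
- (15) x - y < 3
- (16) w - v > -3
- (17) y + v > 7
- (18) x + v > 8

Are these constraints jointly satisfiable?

Try x = 4, y = 4, z = 5, w = 4, v = 5.
Check constraint 5: x - y = 0; constraint 8: w + y = 8; constraint 10: y - x = 0. The remaining constraints are straightforward to verify.

Satisfiable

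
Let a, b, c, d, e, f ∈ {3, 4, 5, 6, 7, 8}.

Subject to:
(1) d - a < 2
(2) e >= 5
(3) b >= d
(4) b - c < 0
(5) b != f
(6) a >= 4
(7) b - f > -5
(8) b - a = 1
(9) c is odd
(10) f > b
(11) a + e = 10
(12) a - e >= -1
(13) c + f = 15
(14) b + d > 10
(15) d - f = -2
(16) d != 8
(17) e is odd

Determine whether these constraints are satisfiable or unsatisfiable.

Take a = 5, b = 6, c = 7, d = 6, e = 5, f = 8. Then constraint 1: d - a = 1; constraint 4: b - c = -1, and every other listed constraint is also met.

Satisfiable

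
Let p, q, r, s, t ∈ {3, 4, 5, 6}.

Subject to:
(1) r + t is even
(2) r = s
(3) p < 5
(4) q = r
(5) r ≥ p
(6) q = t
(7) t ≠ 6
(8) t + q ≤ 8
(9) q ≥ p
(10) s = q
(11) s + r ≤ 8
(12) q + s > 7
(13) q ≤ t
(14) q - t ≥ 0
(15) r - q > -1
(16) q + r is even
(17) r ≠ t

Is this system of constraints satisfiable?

From constraints 2, 6, and 10, r = s = q = t, so r = t. But constraint 17 says r ≠ t. Contradiction.

Unsatisfiable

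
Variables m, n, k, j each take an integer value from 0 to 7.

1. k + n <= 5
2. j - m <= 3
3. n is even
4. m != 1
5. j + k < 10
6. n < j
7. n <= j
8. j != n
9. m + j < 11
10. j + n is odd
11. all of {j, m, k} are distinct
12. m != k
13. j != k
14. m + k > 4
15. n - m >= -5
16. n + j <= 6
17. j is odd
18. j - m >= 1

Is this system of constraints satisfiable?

Satisfiable

Try m = 3, n = 0, k = 2, j = 5.
Check constraint 1: k + n = 2; constraint 2: j - m = 2; constraint 5: j + k = 7. The remaining constraints are straightforward to verify.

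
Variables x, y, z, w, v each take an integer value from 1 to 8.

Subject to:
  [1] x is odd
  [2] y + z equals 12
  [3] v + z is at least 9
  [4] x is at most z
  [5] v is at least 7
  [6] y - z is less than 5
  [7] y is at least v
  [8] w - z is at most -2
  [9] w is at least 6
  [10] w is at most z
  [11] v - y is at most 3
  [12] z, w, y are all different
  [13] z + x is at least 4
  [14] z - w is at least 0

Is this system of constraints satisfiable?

From constraints 5 and 7: y ≥ v ≥ 7. From constraints 9 and 10: z ≥ w ≥ 6. Hence y + z ≥ 13. But constraint 2 requires y + z = 12, and 12 < 13. Contradiction.

Unsatisfiable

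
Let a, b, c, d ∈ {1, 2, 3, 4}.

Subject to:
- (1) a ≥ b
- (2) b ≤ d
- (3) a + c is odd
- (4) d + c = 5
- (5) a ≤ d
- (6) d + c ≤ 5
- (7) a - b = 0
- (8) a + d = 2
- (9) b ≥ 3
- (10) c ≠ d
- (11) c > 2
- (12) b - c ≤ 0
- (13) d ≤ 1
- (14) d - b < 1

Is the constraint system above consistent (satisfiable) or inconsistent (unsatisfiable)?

From constraints 1 and 9: a ≥ b and b ≥ 3, so a ≥ 3. From constraints 5 and 13: a ≤ d and d ≤ 1, so a ≤ 1. But 1 < 3, so no value of a works.

Unsatisfiable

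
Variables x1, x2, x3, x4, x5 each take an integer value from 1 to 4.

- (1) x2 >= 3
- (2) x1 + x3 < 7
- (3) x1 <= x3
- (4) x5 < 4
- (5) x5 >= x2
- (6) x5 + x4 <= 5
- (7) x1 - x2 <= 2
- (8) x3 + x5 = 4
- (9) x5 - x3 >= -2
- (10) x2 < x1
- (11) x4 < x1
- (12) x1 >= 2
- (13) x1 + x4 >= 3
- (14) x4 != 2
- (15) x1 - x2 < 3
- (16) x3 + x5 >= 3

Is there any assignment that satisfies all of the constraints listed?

Unsatisfiable

From constraints 3 and 12: x3 ≥ x1 ≥ 2. From constraints 1 and 5: x5 ≥ x2 ≥ 3. Hence x3 + x5 ≥ 5. But constraint 8 requires x3 + x5 = 4, and 4 < 5. Contradiction.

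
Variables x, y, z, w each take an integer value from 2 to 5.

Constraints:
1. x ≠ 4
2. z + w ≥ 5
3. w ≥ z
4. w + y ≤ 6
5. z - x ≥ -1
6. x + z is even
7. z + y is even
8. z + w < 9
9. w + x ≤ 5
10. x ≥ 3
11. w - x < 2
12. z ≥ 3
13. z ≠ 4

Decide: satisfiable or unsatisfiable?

Unsatisfiable

From constraints 3 and 12: w ≥ z ≥ 3. From constraint 10: x ≥ 3. Hence w + x ≥ 6. But constraint 9 requires w + x ≤ 5, and 5 < 6. Contradiction.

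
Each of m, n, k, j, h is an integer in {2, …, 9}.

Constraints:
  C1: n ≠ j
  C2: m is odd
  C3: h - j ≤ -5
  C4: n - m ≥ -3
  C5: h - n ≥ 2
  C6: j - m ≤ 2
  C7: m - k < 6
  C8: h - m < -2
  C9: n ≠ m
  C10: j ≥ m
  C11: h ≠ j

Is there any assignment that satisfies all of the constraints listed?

Unsatisfiable

Constraints 3, 4, 5, and 6 give j − h ≥ 5, h − n ≥ 2, n − m ≥ -3, m − j ≥ -2.
Adding all 4 inequalities: the left sides telescope to 0, and the right sides sum to 5 + 2 + (-3) + (-2) = 2. So 0 ≥ 2, which is false.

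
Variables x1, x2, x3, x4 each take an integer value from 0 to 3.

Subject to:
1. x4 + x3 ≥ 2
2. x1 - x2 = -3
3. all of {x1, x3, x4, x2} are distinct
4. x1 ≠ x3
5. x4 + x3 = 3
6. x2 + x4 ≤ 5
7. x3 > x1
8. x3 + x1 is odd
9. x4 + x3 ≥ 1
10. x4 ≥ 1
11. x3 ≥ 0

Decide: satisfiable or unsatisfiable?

One satisfying assignment is x1 = 0, x2 = 3, x3 = 1, x4 = 2.
For the less obvious constraints — constraint 1: x4 + x3 = 3; constraint 2: x1 - x2 = -3; constraint 5: x4 + x3 = 3 — and the others hold by inspection.

Satisfiable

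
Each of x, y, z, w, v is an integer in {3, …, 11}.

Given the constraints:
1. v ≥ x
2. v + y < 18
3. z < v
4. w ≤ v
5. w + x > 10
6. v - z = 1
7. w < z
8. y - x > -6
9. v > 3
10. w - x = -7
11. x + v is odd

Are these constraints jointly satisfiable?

Satisfiable

Take x = 10, y = 6, z = 10, w = 3, v = 11. Then constraint 2: v + y = 17; constraint 5: w + x = 13, and every other listed constraint is also met.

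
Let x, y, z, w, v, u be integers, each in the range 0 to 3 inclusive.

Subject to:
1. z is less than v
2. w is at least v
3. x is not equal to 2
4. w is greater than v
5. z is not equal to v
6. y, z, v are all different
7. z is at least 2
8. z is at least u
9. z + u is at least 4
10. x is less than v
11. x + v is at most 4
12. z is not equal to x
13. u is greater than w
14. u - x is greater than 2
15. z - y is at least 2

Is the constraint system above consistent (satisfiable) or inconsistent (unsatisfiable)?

Constraints 1, 4, 8, and 13 give u ≤ z, z < v, v < w, w < u. Chaining: u ≤ z < v < w < u, which forces u < u — impossible.

Unsatisfiable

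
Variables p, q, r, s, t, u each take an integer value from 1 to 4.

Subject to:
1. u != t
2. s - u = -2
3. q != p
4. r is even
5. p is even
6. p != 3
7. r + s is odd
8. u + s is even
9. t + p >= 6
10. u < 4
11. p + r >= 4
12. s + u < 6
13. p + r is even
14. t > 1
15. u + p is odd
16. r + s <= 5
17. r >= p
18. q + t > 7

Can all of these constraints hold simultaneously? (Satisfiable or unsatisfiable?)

Satisfiable

Take p = 2, q = 4, r = 4, s = 1, t = 4, u = 3. Then constraint 2: s - u = -2; constraint 9: t + p = 6, and every other listed constraint is also met.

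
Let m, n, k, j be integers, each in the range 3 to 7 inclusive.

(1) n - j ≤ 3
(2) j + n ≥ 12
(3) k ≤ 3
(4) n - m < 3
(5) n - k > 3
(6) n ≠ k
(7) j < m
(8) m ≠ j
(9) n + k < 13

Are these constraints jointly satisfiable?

Satisfiable

The assignment m = 7, n = 7, k = 3, j = 6 works:
  constraint 1 holds since n - j = 1.
  constraint 2 holds since j + n = 13.
  constraint 4 holds since n - m = 0.
The rest check out directly.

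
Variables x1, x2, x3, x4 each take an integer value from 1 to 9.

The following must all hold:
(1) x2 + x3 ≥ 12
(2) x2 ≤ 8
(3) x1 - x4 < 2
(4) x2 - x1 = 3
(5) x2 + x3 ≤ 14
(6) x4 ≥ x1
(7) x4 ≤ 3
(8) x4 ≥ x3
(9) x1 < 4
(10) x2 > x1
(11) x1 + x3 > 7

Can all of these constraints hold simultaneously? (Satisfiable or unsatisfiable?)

Unsatisfiable

From constraint 2: x2 ≤ 8. From constraints 7 and 8: x3 ≤ x4 ≤ 3. Hence x2 + x3 ≤ 11. But constraint 1 requires x2 + x3 ≥ 12, and 12 > 11. Contradiction.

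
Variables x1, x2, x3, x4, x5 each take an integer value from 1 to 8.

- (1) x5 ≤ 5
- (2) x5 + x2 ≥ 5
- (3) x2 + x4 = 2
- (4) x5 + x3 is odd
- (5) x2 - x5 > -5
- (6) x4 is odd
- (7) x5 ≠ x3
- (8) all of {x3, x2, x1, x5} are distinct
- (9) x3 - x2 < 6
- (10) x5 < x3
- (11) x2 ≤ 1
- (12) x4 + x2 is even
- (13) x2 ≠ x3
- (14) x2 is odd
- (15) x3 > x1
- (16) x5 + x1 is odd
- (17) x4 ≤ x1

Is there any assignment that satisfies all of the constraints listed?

Satisfiable

Try x1 = 4, x2 = 1, x3 = 6, x4 = 1, x5 = 5.
Check constraint 2: x5 + x2 = 6; constraint 3: x2 + x4 = 2. The remaining constraints are straightforward to verify.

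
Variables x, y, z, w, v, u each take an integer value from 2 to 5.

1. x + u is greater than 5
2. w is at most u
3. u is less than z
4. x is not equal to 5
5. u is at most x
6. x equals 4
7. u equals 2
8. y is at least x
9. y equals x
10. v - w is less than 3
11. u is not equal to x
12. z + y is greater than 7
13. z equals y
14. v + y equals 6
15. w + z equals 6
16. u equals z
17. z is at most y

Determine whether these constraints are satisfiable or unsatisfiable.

Unsatisfiable

Constraint 7 fixes u = 2 and constraint 6 fixes x = 4. Constraints 9, 13, and 16 give u = z = y = x, so u = x. But 2 ≠ 4 — contradiction.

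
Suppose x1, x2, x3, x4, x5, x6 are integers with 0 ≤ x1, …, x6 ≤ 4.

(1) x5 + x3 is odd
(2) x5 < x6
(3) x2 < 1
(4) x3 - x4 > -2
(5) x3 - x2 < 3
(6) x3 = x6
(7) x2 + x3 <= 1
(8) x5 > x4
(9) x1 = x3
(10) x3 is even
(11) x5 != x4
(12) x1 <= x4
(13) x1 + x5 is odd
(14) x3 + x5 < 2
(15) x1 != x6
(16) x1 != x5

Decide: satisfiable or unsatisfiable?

From constraints 6 and 9, x1 = x3 = x6, so x1 = x6. But constraint 15 says x1 ≠ x6. Contradiction.

Unsatisfiable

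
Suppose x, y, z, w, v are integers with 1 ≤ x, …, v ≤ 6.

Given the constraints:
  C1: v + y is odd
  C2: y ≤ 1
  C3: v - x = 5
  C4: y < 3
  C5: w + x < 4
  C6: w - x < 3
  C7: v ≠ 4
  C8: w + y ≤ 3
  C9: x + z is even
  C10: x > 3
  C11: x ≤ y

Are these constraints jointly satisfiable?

From constraint 10: x ≥ 4. From constraints 2 and 11: x ≤ y and y ≤ 1, so x ≤ 1. But 1 < 4, so no value of x works.

Unsatisfiable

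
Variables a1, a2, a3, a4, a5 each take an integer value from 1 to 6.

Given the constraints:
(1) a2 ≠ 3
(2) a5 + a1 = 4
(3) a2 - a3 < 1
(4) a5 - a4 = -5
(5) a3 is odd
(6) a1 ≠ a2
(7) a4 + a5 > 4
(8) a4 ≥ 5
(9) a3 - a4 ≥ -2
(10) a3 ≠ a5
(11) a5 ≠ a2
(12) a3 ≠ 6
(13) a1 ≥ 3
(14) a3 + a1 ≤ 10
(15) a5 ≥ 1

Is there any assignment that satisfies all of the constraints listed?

Satisfiable

Try a1 = 3, a2 = 5, a3 = 5, a4 = 6, a5 = 1.
Check constraint 2: a5 + a1 = 4; constraint 3: a2 - a3 = 0; constraint 4: a5 - a4 = -5. The remaining constraints are straightforward to verify.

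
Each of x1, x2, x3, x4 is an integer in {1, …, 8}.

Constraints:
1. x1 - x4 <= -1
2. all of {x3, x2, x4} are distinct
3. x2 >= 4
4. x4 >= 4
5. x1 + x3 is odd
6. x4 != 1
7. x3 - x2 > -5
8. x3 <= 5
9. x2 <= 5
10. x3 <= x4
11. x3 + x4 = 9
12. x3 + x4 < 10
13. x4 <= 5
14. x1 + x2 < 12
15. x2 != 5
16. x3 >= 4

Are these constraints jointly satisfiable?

Constraints 3, 4, 8, 9, 13, and 16 confine each of x3, x2, x4 to the 2 values {4, 5}.
Constraint 2 requires all 3 of them to be distinct, but only 2 values are available — impossible by the pigeonhole principle.

Unsatisfiable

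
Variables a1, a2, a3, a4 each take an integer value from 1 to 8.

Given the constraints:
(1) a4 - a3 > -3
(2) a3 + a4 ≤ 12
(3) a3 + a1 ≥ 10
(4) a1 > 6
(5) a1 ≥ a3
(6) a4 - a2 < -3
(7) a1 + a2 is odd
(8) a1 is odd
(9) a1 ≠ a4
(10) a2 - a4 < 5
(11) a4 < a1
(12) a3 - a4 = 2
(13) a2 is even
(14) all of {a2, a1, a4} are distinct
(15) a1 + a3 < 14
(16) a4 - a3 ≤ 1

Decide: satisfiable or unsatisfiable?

Satisfiable

Take a1 = 7, a2 = 8, a3 = 6, a4 = 4. Then constraint 1: a4 - a3 = -2; constraint 2: a3 + a4 = 10; constraint 3: a3 + a1 = 13, and every other listed constraint is also met.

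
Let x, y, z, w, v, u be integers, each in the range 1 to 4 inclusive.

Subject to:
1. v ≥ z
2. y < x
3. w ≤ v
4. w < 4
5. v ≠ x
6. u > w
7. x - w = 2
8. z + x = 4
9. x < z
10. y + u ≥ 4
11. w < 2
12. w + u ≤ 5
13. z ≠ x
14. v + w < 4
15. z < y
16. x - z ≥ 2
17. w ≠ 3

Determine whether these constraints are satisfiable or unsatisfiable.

Unsatisfiable

Constraints 2, 9, and 15 give x < z, z < y, y < x. Chaining: x < z < y < x, which forces x < x — impossible.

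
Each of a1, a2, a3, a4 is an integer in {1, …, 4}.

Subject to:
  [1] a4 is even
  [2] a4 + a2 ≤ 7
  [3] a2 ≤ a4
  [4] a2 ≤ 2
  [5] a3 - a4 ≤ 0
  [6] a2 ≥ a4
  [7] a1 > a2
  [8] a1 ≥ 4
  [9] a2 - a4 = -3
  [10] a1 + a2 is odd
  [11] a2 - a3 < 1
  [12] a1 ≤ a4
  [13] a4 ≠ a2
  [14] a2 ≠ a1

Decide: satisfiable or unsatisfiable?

From constraints 8 and 12: a4 ≥ a1 and a1 ≥ 4, so a4 ≥ 4. From constraints 4 and 6: a4 ≤ a2 and a2 ≤ 2, so a4 ≤ 2. But 2 < 4, so no value of a4 works.

Unsatisfiable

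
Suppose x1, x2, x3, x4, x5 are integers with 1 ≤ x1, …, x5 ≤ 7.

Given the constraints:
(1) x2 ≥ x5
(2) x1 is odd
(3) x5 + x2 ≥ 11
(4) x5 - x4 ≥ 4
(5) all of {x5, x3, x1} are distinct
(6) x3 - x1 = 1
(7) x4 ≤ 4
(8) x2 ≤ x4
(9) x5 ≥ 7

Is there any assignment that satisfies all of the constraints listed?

From constraints 1 and 9: x2 ≥ x5 and x5 ≥ 7, so x2 ≥ 7. From constraints 7 and 8: x2 ≤ x4 and x4 ≤ 4, so x2 ≤ 4. But 4 < 7, so no value of x2 works.

Unsatisfiable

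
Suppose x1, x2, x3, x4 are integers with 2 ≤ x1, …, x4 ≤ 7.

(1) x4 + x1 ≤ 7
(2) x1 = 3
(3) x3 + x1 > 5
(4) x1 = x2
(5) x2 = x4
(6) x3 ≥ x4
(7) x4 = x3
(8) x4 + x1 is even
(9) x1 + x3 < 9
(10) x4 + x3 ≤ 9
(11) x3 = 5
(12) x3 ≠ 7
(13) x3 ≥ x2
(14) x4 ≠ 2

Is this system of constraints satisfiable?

Unsatisfiable

Constraint 2 fixes x1 = 3 and constraint 11 fixes x3 = 5. Constraints 4, 5, and 7 give x1 = x2 = x4 = x3, so x1 = x3. But 3 ≠ 5 — contradiction.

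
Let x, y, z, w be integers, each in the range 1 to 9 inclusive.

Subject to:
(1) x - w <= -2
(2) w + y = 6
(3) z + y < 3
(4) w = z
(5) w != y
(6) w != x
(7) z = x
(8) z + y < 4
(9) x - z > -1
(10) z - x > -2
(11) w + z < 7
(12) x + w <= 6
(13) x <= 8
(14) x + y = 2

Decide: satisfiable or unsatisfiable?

Unsatisfiable

From constraints 4 and 7, w = z = x, so w = x. But constraint 6 says w ≠ x. Contradiction.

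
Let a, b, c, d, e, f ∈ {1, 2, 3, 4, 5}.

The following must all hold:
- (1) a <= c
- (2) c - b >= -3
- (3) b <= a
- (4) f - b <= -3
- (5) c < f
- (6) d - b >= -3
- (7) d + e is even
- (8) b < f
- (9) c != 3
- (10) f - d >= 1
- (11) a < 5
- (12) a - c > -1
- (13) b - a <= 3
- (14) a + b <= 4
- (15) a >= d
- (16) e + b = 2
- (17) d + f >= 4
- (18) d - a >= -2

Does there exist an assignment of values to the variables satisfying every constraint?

Unsatisfiable

Constraints 4, 6, and 10 give b − f ≥ 3, f − d ≥ 1, d − b ≥ -3.
Adding all 3 inequalities: the left sides telescope to 0, and the right sides sum to 3 + 1 + (-3) = 1. So 0 ≥ 1, which is false.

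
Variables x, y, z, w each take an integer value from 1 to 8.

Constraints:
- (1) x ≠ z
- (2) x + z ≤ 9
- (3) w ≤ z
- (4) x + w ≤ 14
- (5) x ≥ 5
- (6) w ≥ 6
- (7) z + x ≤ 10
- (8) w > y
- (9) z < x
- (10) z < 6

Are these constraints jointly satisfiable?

Unsatisfiable

From constraints 3 and 6: z ≥ w ≥ 6. From constraint 5: x ≥ 5. Hence z + x ≥ 11. But constraint 7 requires z + x ≤ 10, and 10 < 11. Contradiction.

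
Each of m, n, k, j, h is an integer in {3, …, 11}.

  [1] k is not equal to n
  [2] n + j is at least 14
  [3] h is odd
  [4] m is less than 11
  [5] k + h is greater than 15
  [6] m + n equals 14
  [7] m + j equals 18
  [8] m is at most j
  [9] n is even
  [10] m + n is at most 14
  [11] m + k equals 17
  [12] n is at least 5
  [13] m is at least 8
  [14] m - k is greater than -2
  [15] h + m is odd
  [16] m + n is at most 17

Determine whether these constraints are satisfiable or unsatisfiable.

Satisfiable

Try m = 8, n = 6, k = 9, j = 10, h = 9.
Check constraint 2: n + j = 16; constraint 5: k + h = 18; constraint 6: m + n = 14. The remaining constraints are straightforward to verify.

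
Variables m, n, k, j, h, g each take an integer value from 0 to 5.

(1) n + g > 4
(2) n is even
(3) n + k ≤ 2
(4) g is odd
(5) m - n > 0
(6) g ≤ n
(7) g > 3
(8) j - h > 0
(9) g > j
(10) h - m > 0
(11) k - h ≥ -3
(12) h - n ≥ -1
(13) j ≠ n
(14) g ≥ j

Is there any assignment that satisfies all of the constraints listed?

Constraints 5, 6, 8, 9, and 10 give n < m, m < h, h < j, j < g, g ≤ n. Chaining: n < m < h < j < g ≤ n, which forces n < n — impossible.

Unsatisfiable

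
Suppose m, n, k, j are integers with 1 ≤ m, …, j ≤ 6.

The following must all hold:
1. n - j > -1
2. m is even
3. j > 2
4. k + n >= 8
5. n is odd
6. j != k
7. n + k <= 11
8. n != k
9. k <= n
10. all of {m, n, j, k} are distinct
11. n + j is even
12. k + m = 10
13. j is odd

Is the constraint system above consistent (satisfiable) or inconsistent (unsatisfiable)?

Take m = 6, n = 5, k = 4, j = 3. Then constraint 1: n - j = 2; constraint 4: k + n = 9; constraint 7: n + k = 9, and every other listed constraint is also met.

Satisfiable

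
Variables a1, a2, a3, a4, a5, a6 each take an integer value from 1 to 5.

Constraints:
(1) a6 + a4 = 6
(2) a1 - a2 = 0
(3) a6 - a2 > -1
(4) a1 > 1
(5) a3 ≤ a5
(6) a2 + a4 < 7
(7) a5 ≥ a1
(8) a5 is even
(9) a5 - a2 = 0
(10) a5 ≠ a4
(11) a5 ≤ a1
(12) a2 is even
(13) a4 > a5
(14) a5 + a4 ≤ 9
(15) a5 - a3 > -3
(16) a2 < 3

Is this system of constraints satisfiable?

Satisfiable

Take a1 = 2, a2 = 2, a3 = 2, a4 = 4, a5 = 2, a6 = 2. Then constraint 1: a6 + a4 = 6; constraint 2: a1 - a2 = 0, and every other listed constraint is also met.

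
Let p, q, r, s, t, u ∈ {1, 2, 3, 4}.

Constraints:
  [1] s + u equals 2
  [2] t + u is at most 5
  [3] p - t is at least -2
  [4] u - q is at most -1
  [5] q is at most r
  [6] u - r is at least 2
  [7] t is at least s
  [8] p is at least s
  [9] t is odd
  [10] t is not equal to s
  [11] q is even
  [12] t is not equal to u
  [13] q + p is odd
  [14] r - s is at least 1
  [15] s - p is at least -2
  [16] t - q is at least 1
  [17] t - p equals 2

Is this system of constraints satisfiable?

Constraints 3, 4, 6, 14, 15, and 16 give p − t ≥ -2, t − q ≥ 1, q − u ≥ 1, u − r ≥ 2, r − s ≥ 1, s − p ≥ -2.
Adding all 6 inequalities: the left sides telescope to 0, and the right sides sum to (-2) + 1 + 1 + 2 + 1 + (-2) = 1. So 0 ≥ 1, which is false.

Unsatisfiable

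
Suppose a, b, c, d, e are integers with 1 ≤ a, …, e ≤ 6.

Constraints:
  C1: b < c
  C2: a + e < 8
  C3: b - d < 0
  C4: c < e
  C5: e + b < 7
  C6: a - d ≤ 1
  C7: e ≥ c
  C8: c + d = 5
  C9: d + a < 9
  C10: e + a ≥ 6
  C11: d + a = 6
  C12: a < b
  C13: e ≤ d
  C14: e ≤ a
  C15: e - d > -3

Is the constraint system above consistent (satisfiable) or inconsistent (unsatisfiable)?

Constraints 1, 4, 12, and 14 give b < c, c < e, e ≤ a, a < b. Chaining: b < c < e ≤ a < b, which forces b < b — impossible.

Unsatisfiable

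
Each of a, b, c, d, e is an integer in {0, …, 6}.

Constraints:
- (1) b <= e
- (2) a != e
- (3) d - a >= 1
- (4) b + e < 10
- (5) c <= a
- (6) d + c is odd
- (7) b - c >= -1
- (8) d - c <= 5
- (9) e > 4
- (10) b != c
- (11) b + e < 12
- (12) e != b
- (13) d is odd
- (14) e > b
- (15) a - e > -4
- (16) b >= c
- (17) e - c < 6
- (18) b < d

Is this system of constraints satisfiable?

Satisfiable

The assignment a = 3, b = 3, c = 2, d = 5, e = 6 works:
  constraint 3 holds since d - a = 2.
  constraint 4 holds since b + e = 9.
The rest check out directly.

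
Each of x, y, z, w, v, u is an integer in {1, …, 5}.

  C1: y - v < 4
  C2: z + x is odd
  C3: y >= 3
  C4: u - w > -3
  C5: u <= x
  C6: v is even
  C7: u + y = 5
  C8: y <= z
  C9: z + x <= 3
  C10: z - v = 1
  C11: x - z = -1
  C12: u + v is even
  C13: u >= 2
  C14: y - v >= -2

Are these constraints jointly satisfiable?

From constraints 3 and 8: z ≥ y ≥ 3. From constraints 5 and 13: x ≥ u ≥ 2. Hence z + x ≥ 5. But constraint 9 requires z + x ≤ 3, and 3 < 5. Contradiction.

Unsatisfiable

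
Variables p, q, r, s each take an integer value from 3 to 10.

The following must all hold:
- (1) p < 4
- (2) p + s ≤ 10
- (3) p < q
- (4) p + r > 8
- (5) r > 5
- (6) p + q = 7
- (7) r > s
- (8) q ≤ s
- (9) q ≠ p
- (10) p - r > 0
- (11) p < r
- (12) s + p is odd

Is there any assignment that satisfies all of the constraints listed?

Unsatisfiable

Constraints 3, 7, 8, and 10 give s < r, r < p, p < q, q ≤ s. Chaining: s < r < p < q ≤ s, which forces s < s — impossible.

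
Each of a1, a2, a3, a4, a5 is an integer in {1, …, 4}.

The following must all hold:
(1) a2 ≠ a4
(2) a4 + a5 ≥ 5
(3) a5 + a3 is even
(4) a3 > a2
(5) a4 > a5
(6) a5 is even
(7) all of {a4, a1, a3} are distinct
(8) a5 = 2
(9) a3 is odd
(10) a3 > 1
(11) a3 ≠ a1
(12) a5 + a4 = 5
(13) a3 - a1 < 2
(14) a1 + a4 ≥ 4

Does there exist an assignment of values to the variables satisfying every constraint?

Unsatisfiable

Constraint 6 makes a5 even and constraint 9 makes a3 odd, so a5 + a3 must be odd. Constraint 3 says a5 + a3 is even — contradiction.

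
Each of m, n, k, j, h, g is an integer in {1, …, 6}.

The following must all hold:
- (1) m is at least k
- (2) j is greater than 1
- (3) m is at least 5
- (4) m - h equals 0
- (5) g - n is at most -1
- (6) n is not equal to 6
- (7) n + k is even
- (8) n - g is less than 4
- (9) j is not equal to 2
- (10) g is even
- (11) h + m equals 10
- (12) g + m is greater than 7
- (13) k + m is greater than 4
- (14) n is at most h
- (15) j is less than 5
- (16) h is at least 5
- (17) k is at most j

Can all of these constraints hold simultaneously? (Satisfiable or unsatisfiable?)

The assignment m = 5, n = 5, k = 1, j = 4, h = 5, g = 4 works:
  constraint 4 holds since m - h = 0.
  constraint 5 holds since g - n = -1.
  constraint 8 holds since n - g = 1.
The rest check out directly.

Satisfiable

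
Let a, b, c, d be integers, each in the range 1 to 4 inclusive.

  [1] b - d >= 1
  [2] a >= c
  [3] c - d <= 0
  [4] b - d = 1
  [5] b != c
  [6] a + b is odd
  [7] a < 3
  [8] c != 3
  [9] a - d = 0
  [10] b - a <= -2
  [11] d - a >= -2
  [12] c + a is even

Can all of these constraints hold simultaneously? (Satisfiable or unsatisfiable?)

Constraints 1, 10, and 11 give a − b ≥ 2, b − d ≥ 1, d − a ≥ -2.
Adding all 3 inequalities: the left sides telescope to 0, and the right sides sum to 2 + 1 + (-2) = 1. So 0 ≥ 1, which is false.

Unsatisfiable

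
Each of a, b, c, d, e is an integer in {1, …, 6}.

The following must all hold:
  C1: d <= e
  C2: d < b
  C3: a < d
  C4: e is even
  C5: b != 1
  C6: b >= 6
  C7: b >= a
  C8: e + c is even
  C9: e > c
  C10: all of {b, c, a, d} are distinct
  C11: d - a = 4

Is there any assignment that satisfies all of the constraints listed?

Take a = 1, b = 6, c = 2, d = 5, e = 6. Then constraint 10: values 6, 2, 1, 5 are distinct; constraint 11: d - a = 4, and every other listed constraint is also met.

Satisfiable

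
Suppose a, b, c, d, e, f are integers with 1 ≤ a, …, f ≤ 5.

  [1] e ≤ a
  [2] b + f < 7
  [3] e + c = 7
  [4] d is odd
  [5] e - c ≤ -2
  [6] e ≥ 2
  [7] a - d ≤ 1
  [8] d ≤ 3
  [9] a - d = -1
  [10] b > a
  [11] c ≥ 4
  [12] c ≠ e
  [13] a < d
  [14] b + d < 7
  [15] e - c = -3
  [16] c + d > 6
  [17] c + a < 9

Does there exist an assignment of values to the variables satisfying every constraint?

Satisfiable

One satisfying assignment is a = 2, b = 3, c = 5, d = 3, e = 2, f = 1.
For the less obvious constraints — constraint 2: b + f = 4; constraint 3: e + c = 7; constraint 5: e - c = -3 — and the others hold by inspection.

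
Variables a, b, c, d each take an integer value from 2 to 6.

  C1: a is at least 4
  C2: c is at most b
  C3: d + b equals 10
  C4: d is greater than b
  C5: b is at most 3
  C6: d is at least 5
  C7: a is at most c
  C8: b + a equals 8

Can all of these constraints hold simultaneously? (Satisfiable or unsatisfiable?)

Unsatisfiable

From constraints 1 and 7: c ≥ a and a ≥ 4, so c ≥ 4. From constraints 2 and 5: c ≤ b and b ≤ 3, so c ≤ 3. But 3 < 4, so no value of c works.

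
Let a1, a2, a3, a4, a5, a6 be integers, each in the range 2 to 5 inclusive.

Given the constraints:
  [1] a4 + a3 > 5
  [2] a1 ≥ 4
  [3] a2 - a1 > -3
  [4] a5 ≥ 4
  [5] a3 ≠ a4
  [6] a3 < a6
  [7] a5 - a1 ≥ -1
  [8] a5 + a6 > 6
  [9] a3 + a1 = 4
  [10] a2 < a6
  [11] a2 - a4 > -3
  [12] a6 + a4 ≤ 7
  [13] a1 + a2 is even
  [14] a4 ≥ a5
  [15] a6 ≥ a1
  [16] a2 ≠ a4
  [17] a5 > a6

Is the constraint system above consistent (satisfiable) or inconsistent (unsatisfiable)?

Unsatisfiable

From constraints 2 and 15: a6 ≥ a1 ≥ 4. From constraints 4 and 14: a4 ≥ a5 ≥ 4. Hence a6 + a4 ≥ 8. But constraint 12 requires a6 + a4 ≤ 7, and 7 < 8. Contradiction.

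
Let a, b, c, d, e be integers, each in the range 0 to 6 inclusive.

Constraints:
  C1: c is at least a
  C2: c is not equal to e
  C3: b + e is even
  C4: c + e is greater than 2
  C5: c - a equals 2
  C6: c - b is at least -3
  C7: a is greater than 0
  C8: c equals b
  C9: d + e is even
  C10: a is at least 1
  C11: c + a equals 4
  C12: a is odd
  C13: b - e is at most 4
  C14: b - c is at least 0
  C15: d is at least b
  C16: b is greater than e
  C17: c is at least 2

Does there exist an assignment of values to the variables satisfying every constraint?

Setting (a, b, c, d, e) = (1, 3, 3, 3, 1) satisfies everything: constraint 4: c + e = 4; constraint 5: c - a = 2, and the others follow.

Satisfiable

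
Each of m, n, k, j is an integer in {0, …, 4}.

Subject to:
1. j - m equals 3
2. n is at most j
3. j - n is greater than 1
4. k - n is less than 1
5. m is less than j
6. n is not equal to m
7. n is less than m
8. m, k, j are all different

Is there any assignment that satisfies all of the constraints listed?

Take m = 1, n = 0, k = 0, j = 4. Then constraint 1: j - m = 3; constraint 3: j - n = 4; constraint 4: k - n = 0, and every other listed constraint is also met.

Satisfiable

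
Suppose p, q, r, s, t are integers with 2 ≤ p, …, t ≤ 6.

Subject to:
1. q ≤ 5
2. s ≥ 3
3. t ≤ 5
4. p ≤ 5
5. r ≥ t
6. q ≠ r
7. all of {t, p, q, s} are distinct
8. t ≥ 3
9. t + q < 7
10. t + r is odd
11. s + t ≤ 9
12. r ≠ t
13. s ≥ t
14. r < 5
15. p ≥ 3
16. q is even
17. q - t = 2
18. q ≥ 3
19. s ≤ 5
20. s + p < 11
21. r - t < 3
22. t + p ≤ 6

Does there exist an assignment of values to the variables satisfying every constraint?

Constraints 1, 2, 3, 4, 8, 15, 18, and 19 confine each of t, p, q, s to the 3 values {3, …, 5}.
Constraint 7 requires all 4 of them to be distinct, but only 3 values are available — impossible by the pigeonhole principle.

Unsatisfiable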